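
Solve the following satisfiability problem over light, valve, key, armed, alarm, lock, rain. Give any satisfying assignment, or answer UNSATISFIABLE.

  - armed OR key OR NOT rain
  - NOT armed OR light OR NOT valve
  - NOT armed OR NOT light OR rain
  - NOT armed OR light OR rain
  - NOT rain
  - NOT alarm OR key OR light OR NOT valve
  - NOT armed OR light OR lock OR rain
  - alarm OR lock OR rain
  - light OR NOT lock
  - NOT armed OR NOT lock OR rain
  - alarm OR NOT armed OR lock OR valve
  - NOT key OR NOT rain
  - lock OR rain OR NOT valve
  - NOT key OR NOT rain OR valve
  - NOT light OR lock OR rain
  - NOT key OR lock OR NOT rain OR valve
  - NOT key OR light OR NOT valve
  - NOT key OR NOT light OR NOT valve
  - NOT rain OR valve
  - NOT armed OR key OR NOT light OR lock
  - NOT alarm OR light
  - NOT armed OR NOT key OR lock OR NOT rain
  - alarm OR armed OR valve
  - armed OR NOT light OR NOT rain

light = True, valve = False, key = False, armed = False, alarm = True, lock = True, rain = False

Unit clause (NOT rain) forces rain = False.
Try light = False:
  (NOT armed OR light OR rain) forces armed = False.
  (light OR NOT lock) forces lock = False.
  (alarm OR lock OR rain) forces alarm = True.
  clause (NOT alarm OR light) is falsified — backtrack.
So light = True.
  then (NOT armed OR NOT light OR rain) forces armed = False.
  then (NOT light OR lock OR rain) forces lock = True.
Set valve = False.
  then (alarm OR armed OR valve) forces alarm = True.
Set key = False.
All clauses satisfied.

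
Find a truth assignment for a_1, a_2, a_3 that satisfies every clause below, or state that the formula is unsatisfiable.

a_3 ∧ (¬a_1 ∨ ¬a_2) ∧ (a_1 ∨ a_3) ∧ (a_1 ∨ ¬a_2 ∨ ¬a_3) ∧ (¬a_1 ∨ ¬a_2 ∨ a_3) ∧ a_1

Unit clause (a_3) forces a_3 = True.
Unit clause (a_1) forces a_1 = True.
In (¬a_1 ∨ ¬a_2) only ¬a_2 is left, so a_2 = False.
Check each clause:
  (a_3): a_3 holds.
  (¬a_1 ∨ ¬a_2): ¬a_2 holds.
  (a_1 ∨ a_3): a_1 holds.
  (a_1 ∨ ¬a_2 ∨ ¬a_3): a_1 holds.
  (¬a_1 ∨ ¬a_2 ∨ a_3): ¬a_2 holds.
  (a_1): a_1 holds.
All clauses satisfied.

a_1 = True, a_2 = False, a_3 = True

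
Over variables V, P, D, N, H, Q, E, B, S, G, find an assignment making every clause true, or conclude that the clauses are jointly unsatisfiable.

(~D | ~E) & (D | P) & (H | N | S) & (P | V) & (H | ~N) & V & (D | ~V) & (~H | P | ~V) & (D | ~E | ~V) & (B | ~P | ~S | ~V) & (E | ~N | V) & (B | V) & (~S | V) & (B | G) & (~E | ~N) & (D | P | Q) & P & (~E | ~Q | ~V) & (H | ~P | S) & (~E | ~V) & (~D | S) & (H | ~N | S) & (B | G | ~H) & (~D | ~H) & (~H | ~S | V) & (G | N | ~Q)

V: True, P: True, D: True, N: False, H: False, Q: False, E: False, B: True, S: True, G: False

Unit clause (V) forces V = True.
In (D | ~V) only D is left, so D = True.
Unit clause (P) forces P = True.
In (~E | ~V) only ~E is left, so E = False.
In (~D | S) only S is left, so S = True.
In (~D | ~H) only ~H is left, so H = False.
In (H | ~N) only ~N is left, so N = False.
In (B | ~P | ~S | ~V) only B is left, so B = True.
Set Q = False.
Set G = False.
All clauses satisfied.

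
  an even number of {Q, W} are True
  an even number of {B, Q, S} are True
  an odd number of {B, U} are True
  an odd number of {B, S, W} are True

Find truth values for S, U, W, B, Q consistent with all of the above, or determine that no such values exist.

Unsatisfiable — no assignment works.

Adding constraints 1, 2, 4 mod 2: every variable appears an even number of times on the left, so the left side is 0.
But the right sides sum to 1 (mod 2). 0 ≠ 1 — the system is inconsistent.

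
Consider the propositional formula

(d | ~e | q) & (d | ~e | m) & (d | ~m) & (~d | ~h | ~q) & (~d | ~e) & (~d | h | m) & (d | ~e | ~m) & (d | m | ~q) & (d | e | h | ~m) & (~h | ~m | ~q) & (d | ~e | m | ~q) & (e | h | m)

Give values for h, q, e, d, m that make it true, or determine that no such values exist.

h = True, q = False, e = False, d = True, m = False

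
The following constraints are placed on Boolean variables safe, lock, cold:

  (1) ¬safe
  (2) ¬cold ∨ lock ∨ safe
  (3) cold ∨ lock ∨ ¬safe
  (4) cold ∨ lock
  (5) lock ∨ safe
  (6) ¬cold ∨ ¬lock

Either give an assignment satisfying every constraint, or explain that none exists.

Unit clause (¬safe) forces safe = False.
In (lock ∨ safe) only lock is left, so lock = True.
In (¬cold ∨ ¬lock) only ¬cold is left, so cold = False.
Check each clause:
  (¬safe): ¬safe holds.
  (¬cold ∨ lock ∨ safe): ¬cold holds.
  (cold ∨ lock ∨ ¬safe): lock holds.
  (cold ∨ lock): lock holds.
  (lock ∨ safe): lock holds.
  (¬cold ∨ ¬lock): ¬cold holds.
All clauses satisfied.

safe=F, lock=T, cold=F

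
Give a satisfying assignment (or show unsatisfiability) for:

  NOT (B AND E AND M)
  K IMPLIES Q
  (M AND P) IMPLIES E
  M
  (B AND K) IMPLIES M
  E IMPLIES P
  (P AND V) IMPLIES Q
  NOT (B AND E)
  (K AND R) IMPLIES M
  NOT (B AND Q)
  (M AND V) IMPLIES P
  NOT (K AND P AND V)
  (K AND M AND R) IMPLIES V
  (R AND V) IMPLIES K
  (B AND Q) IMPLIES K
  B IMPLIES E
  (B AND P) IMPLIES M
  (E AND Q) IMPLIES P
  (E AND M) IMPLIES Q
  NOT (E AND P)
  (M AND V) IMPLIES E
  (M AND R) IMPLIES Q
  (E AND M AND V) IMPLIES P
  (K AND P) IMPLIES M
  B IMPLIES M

E: False, V: False, Q: True, P: False, R: False, M: True, K: True, B: False

Unit clause (M) forces M = True.
Try E = True:
  (NOT E OR NOT P) forces P = False.
  clause (NOT E OR P) is falsified — backtrack.
So E = False.
  then (E OR NOT M OR NOT V) forces V = False.
  then (NOT B OR E) forces B = False.
  then (E OR NOT M OR NOT P) forces P = False.
Set Q = True.
Set R = False.
Set K = True.
All clauses satisfied.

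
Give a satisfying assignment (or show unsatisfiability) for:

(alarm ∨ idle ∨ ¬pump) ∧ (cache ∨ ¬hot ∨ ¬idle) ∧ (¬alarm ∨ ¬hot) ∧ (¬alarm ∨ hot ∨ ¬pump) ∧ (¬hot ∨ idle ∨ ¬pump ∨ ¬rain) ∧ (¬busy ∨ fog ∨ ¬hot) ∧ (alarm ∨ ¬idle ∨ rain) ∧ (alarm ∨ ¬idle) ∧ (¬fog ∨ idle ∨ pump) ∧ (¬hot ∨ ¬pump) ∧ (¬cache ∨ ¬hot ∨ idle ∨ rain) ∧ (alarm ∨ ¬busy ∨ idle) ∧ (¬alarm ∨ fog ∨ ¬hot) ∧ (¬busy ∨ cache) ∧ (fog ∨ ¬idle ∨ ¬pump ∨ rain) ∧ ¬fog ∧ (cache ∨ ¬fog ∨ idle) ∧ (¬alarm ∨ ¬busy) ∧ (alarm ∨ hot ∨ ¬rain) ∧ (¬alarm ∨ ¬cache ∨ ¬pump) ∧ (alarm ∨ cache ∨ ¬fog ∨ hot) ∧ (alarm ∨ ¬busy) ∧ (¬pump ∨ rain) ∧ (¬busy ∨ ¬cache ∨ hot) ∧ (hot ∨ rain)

Unit clause (¬fog) forces fog = False.
Set hot = True.
  then (¬alarm ∨ ¬hot) forces alarm = False.
  then (¬busy ∨ fog ∨ ¬hot) forces busy = False.
  then (alarm ∨ ¬idle) forces idle = False.
  then (¬hot ∨ ¬pump) forces pump = False.
Set cache = True.
  then (¬cache ∨ ¬hot ∨ idle ∨ rain) forces rain = True.
All clauses satisfied.

hot = True, pump = False, alarm = False, busy = False, idle = False, cache = True, rain = True, fog = False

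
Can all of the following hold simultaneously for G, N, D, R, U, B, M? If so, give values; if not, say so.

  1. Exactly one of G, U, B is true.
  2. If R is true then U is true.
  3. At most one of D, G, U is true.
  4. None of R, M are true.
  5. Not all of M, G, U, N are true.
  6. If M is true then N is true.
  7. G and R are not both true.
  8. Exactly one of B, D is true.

G=F; N=F; D=F; R=F; U=F; B=T; M=F

  (1) {G, U, B}: 1 true — exactly one ✓
  (2) R=F ⇒ U: vacuous ✓
  (3) {D, G, U}: 0 true — at most one ✓
  (4) {R, M}: 0 true — none ✓
  (5) {M, G, U, N}: 0/4 true — not all ✓
  (6) M=F ⇒ N: vacuous ✓
  (7) G=F, R=F — not both ✓
  (8) {B, D}: 1 true — exactly one ✓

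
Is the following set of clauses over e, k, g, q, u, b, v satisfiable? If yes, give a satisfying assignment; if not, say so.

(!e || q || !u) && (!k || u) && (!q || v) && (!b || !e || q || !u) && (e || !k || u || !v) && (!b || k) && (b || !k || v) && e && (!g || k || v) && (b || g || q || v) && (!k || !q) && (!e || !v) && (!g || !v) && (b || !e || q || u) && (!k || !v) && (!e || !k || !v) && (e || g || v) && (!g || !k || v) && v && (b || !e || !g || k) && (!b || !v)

Case e = True:
  (!e || !v) forces v = False.
  Clause (v) is falsified — contradiction.
Case e = False:
  Clause (e) is falsified — contradiction.
Both cases fail, so the formula is unsatisfiable.

The formula is unsatisfiable.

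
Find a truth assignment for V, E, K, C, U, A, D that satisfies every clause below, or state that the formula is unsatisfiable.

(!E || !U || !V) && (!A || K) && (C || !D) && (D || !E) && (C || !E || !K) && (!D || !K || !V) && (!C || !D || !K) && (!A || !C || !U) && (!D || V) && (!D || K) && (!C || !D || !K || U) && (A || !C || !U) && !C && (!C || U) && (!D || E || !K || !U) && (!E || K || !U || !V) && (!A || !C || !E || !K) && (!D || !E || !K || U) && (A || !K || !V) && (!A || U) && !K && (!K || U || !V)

Unit clause (!C) forces C = False.
Unit clause (!K) forces K = False.
In (!A || K) only !A is left, so A = False.
In (C || !D) only !D is left, so D = False.
In (D || !E) only !E is left, so E = False.
Set V = False.
Set U = False.
All clauses satisfied.

V: False; E: False; K: False; C: False; U: False; A: False; D: False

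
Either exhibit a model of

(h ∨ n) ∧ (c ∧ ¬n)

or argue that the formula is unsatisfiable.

h: True; n: False; c: True

  h ∨ n = True
  c ∧ ¬n = True
    ¬n = True
Both conjuncts True, so the formula holds.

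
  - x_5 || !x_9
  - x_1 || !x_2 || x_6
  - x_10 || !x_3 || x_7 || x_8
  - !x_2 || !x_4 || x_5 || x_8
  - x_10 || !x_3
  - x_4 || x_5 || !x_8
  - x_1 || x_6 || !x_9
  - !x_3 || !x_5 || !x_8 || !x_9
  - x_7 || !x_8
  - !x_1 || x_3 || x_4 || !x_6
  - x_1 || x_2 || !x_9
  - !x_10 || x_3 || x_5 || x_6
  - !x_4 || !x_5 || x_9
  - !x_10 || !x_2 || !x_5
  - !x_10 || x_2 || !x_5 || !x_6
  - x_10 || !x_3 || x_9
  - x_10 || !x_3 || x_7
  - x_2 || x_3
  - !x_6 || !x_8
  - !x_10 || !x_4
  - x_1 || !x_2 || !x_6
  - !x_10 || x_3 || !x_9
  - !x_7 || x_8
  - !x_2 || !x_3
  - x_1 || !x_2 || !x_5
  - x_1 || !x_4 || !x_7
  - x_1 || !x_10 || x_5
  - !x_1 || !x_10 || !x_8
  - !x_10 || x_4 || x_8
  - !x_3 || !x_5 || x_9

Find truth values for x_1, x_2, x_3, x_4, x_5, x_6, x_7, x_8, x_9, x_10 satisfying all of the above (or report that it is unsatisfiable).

Set x_1 = True.
Try x_2 = False:
  (x_2 || x_3) forces x_3 = True.
  (x_10 || !x_3) forces x_10 = True.
  (!x_10 || !x_4) forces x_4 = False.
  (!x_1 || !x_10 || !x_8) forces x_8 = False.
  clause (!x_10 || x_4 || x_8) is falsified — backtrack.
So x_2 = True.
  then (!x_2 || !x_3) forces x_3 = False.
Set x_4 = True.
  then (!x_10 || !x_4) forces x_10 = False.
Set x_5 = True.
  then (!x_4 || !x_5 || x_9) forces x_9 = True.
Set x_6 = True.
  then (!x_6 || !x_8) forces x_8 = False.
  then (!x_7 || x_8) forces x_7 = False.
All clauses satisfied.

x_1 = True, x_2 = True, x_3 = False, x_4 = True, x_5 = True, x_6 = True, x_7 = False, x_8 = False, x_9 = True, x_10 = False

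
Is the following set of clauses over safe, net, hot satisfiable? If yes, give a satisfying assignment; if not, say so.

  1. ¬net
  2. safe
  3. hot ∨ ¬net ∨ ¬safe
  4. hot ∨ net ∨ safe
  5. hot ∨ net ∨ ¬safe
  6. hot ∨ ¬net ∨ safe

safe=T, net=F, hot=T

Unit clause (¬net) forces net = False.
Unit clause (safe) forces safe = True.
In (hot ∨ net ∨ ¬safe) only hot is left, so hot = True.
Check each clause:
  (¬net): ¬net holds.
  (safe): safe holds.
  (hot ∨ ¬net ∨ ¬safe): hot holds.
  (hot ∨ net ∨ safe): hot holds.
  (hot ∨ net ∨ ¬safe): hot holds.
  (hot ∨ ¬net ∨ safe): hot holds.
All clauses satisfied.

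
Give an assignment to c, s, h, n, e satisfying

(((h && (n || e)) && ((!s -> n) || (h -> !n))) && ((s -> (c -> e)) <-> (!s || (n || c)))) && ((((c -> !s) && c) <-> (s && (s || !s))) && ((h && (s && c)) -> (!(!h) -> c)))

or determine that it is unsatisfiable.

c = False, s = False, h = True, n = True, e = True

  ((h && (n || e)) && ((!s -> n) || (h -> !n))) && ((s -> (c -> e)) <-> (!s || (n || c))) = True
    (h && (n || e)) && ((!s -> n) || (h -> !n)) = True
      h && (n || e) = True
        n || e = True
      (!s -> n) || (h -> !n) = True
        !s -> n = True
          !s = True
        h -> !n = False
          !n = False
    (s -> (c -> e)) <-> (!s || (n || c)) = True
      s -> (c -> e) = True
        c -> e = True
      !s || (n || c) = True
        !s = True
        n || c = True
  (((c -> !s) && c) <-> (s && (s || !s))) && ((h && (s && c)) -> (!(!h) -> c)) = True
    ((c -> !s) && c) <-> (s && (s || !s)) = True
      (c -> !s) && c = False
        c -> !s = True
          !s = True
      s && (s || !s) = False
        s || !s = True
          !s = True
    (h && (s && c)) -> (!(!h) -> c) = True
      h && (s && c) = False
        s && c = False
      !(!h) -> c = False
        !(!h) = True
          !h = False
Both conjuncts True, so the formula holds.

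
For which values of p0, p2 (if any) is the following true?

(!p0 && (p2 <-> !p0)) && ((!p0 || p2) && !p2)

Unsatisfiable — no assignment works.

Case p0 = True: the conjunct !p0 is False.
Case p0 = False: the formula simplifies to p2 && !p2.
  p2 = True: the conjunct !p2 is False.
  p2 = False: the conjunct p2 is False.
Both cases fail — unsatisfiable.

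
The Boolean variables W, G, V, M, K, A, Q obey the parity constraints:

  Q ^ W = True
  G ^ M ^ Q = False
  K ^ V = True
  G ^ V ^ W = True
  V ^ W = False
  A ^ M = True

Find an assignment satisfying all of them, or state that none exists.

W: False, G: True, V: False, M: False, K: True, A: True, Q: True

Q ^ W = T ^ F = True ✓
G ^ M ^ Q = T ^ F ^ T = False ✓
K ^ V = T ^ F = True ✓
G ^ V ^ W = T ^ F ^ F = True ✓
V ^ W = F ^ F = False ✓
A ^ M = T ^ F = True ✓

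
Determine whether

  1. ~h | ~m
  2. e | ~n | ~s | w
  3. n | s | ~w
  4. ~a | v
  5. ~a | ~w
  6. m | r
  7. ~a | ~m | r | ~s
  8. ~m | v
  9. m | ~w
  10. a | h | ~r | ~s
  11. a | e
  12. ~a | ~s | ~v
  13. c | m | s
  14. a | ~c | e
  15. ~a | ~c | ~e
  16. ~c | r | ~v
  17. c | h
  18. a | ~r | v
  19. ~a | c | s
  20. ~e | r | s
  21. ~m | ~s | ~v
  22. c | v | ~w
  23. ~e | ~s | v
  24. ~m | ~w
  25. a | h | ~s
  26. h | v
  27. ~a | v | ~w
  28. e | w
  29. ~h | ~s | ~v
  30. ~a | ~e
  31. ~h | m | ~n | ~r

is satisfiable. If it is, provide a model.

s = False; n = True; c = True; w = False; e = True; h = False; a = False; m = False; v = True; r = True

Set s = False.
Set n = True.
Try c = False:
  (c | m | s) forces m = True.
  (~h | ~m) forces h = False.
  clause (c | h) is falsified — backtrack.
So c = True.
Set w = False.
  then (e | w) forces e = True.
  then (~a | ~e) forces a = False.
  then (~e | r | s) forces r = True.
  then (a | ~r | v) forces v = True.
Set h = False.
Set m = False.
All clauses satisfied.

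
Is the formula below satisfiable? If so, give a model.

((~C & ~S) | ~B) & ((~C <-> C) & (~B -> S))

Unsatisfiable — no assignment works.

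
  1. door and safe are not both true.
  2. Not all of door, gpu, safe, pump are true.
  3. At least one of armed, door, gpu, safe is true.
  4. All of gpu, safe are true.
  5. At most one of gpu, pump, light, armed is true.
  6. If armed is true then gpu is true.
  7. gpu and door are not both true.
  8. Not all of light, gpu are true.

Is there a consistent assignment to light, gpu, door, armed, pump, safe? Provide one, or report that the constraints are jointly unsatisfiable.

light: False; gpu: True; door: False; armed: False; pump: False; safe: True

  (1) door=F, safe=T — not both ✓
  (2) {door, gpu, safe, pump}: 2/4 true — not all ✓
  (3) {armed, door, gpu, safe}: 2 true — at least one ✓
  (4) {gpu, safe}: all 2 true ✓
  (5) {gpu, pump, light, armed}: 1 true — at most one ✓
  (6) armed=F ⇒ gpu: vacuous ✓
  (7) gpu=T, door=F — not both ✓
  (8) {light, gpu}: 1/2 true — not all ✓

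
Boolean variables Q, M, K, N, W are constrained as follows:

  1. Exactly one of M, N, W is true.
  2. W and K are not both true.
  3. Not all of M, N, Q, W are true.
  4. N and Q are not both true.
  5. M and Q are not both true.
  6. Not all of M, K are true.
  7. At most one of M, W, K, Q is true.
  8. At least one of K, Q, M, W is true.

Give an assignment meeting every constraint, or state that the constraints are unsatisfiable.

Q = False, M = False, K = False, N = False, W = True

  (1) {M, N, W}: 1 true — exactly one ✓
  (2) W=T, K=F — not both ✓
  (3) {M, N, Q, W}: 1/4 true — not all ✓
  (4) N=F, Q=F — not both ✓
  (5) M=F, Q=F — not both ✓
  (6) {M, K}: 0/2 true — not all ✓
  (7) {M, W, K, Q}: 1 true — at most one ✓
  (8) {K, Q, M, W}: 1 true — at least one ✓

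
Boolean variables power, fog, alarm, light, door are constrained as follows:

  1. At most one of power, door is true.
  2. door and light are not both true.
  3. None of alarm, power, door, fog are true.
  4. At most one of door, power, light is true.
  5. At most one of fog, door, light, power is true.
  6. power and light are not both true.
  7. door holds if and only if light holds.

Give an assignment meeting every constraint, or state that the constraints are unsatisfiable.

power = False, fog = False, alarm = False, light = False, door = False

  (1) {power, door}: 0 true — at most one ✓
  (2) door=F, light=F — not both ✓
  (3) {alarm, power, door, fog}: 0 true — none ✓
  (4) {door, power, light}: 0 true — at most one ✓
  (5) {fog, door, light, power}: 0 true — at most one ✓
  (6) power=F, light=F — not both ✓
  (7) door=F, light=F — same ✓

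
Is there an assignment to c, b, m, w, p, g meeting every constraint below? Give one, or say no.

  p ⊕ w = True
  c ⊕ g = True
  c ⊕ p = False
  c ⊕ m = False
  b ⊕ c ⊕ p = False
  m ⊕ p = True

The formula is unsatisfiable.

Adding constraints 3, 4, 6 mod 2: every variable appears an even number of times on the left, so the left side is 0.
But the right sides sum to 1 (mod 2). 0 ≠ 1 — the system is inconsistent.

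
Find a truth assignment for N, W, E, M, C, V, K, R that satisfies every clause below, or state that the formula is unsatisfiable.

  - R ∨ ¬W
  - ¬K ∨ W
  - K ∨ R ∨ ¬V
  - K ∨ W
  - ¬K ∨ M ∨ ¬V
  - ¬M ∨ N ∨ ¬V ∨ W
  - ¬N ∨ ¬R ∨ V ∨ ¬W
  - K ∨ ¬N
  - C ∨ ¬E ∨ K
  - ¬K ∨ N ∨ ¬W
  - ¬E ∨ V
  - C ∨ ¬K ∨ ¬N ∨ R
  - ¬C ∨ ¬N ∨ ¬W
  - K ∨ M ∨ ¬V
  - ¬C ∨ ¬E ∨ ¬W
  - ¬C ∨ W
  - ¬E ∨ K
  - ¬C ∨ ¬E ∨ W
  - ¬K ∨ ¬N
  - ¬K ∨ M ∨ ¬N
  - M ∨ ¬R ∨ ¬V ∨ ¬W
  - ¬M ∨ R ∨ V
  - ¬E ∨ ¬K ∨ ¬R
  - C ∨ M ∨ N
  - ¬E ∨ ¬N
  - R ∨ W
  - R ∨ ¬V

N = False; W = True; E = False; M = True; C = True; V = False; K = False; R = True

Set N = False.
Try W = False:
  (¬K ∨ W) forces K = False.
  clause (K ∨ W) is falsified — backtrack.
So W = True.
  then (R ∨ ¬W) forces R = True.
  then (¬K ∨ N ∨ ¬W) forces K = False.
  then (¬E ∨ K) forces E = False.
Set M = True.
Set C = True.
Set V = False.
All clauses satisfied.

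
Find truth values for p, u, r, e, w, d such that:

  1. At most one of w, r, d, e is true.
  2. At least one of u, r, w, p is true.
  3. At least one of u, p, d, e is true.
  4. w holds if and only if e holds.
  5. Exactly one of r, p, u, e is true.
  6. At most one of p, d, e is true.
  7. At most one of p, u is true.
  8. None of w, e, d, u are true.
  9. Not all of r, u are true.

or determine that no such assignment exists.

p = True, u = False, r = False, e = False, w = False, d = False

  (1) {w, r, d, e}: 0 true — at most one ✓
  (2) {u, r, w, p}: 1 true — at least one ✓
  (3) {u, p, d, e}: 1 true — at least one ✓
  (4) w=F, e=F — same ✓
  (5) {r, p, u, e}: 1 true — exactly one ✓
  (6) {p, d, e}: 1 true — at most one ✓
  (7) {p, u}: 1 true — at most one ✓
  (8) {w, e, d, u}: 0 true — none ✓
  (9) {r, u}: 0/2 true — not all ✓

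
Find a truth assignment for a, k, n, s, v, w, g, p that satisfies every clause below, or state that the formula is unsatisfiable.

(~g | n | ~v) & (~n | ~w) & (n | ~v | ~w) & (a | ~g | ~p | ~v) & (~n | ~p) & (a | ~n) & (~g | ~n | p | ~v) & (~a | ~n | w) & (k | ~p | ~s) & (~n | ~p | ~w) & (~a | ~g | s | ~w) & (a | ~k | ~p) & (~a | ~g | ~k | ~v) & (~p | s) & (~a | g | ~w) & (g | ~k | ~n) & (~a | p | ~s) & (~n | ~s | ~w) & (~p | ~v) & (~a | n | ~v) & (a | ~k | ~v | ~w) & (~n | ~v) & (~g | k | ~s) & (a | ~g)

Set a = False.
  then (a | ~n) forces n = False.
  then (a | ~g) forces g = False.
Set k = False.
Set s = True.
  then (k | ~p | ~s) forces p = False.
Set v = False.
Set w = True.
All clauses satisfied.

a = False, k = False, n = False, s = True, v = False, w = True, g = False, p = False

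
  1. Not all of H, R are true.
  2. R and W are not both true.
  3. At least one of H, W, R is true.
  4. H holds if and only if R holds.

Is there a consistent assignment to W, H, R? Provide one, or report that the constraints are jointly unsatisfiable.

W = True, H = False, R = False

  (1) {H, R}: 0/2 true — not all ✓
  (2) R=F, W=T — not both ✓
  (3) {H, W, R}: 1 true — at least one ✓
  (4) H=F, R=F — same ✓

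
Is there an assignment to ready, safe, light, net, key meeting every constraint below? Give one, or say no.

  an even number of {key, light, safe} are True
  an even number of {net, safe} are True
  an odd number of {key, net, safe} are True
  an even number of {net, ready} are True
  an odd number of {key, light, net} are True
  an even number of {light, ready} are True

Adding constraints 1, 2, 5 mod 2: every variable appears an even number of times on the left, so the left side is 0.
But the right sides sum to 1 (mod 2). 0 ≠ 1 — the system is inconsistent.

Unsatisfiable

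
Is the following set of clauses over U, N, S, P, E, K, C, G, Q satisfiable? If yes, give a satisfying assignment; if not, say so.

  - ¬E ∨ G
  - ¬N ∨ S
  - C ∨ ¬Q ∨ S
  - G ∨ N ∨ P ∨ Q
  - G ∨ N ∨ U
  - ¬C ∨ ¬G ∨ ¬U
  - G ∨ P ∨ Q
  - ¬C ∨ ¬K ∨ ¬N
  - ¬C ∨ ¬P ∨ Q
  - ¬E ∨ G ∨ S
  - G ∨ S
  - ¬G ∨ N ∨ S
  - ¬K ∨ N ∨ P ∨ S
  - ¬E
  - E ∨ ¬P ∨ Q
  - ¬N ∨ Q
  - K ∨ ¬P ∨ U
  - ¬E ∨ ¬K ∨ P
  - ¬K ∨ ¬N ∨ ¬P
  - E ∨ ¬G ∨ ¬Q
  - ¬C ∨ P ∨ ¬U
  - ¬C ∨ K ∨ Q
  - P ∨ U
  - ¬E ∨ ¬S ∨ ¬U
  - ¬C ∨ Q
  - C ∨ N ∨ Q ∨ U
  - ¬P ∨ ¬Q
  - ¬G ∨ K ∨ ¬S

U=T, N=F, S=T, P=F, E=F, K=F, C=F, G=F, Q=T

Unit clause (¬E) forces E = False.
Try U = False:
  (P ∨ U) forces P = True.
  (E ∨ ¬P ∨ Q) forces Q = True.
  clause (¬P ∨ ¬Q) is falsified — backtrack.
So U = True.
Set N = False.
Try S = False:
  (G ∨ S) forces G = True.
  clause (¬G ∨ N ∨ S) is falsified — backtrack.
So S = True.
Try P = True:
  (E ∨ ¬P ∨ Q) forces Q = True.
  clause (¬P ∨ ¬Q) is falsified — backtrack.
So P = False.
  then (¬C ∨ P ∨ ¬U) forces C = False.
Set K = False.
  then (¬G ∨ K ∨ ¬S) forces G = False.
  then (G ∨ N ∨ P ∨ Q) forces Q = True.
All clauses satisfied.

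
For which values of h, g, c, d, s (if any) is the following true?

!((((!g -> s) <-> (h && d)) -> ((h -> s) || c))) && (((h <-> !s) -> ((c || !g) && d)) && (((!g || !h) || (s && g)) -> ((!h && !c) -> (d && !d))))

Unsatisfiable

Case h = True: the formula simplifies to !((((!g -> s) <-> d) -> (s || c))) && (!s -> ((c || !g) && d)).
  s = True: the conjunct !((((!g -> s) <-> d) -> (s || c))) becomes !((d -> True)) = False.
  s = False: simplifies to !(((g <-> d) -> c)) && ((c || !g) && d).
    d = True: simplifies to !((g -> c)) && (c || !g).
      g = True: simplifies to !c && c.
        c = True: the conjunct !c is False.
        c = False: the conjunct c is False.
      g = False: the conjunct !((g -> c)) becomes !((False -> c)) = False.
    d = False: the conjunct d is False.
Case h = False: the conjunct !((((!g -> s) <-> (h && d)) -> ((h -> s) || c))) becomes !((!((!g -> s)) -> True)) = False.
Both cases fail — unsatisfiable.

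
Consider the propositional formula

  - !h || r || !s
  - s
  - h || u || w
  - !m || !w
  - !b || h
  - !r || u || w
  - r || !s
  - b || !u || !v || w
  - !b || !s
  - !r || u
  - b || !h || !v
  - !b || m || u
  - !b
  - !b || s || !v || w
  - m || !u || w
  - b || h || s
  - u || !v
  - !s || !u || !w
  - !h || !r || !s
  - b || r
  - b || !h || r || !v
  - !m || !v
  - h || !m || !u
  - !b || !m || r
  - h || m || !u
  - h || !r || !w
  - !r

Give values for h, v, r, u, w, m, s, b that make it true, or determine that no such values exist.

UNSATISFIABLE

Case r = True:
  Clause (!r) is falsified — contradiction.
Case r = False:
  (s) forces s = True.
  Clause (r || !s) is falsified — contradiction.
Both cases fail, so the formula is unsatisfiable.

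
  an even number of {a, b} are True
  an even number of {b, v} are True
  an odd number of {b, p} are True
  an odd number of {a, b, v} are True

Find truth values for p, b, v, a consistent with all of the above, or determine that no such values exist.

p=F, b=T, v=T, a=T

{a, b}: 2 true → even ✓
{b, v}: 2 true → even ✓
{b, p}: 1 true → odd ✓
{a, b, v}: 3 true → odd ✓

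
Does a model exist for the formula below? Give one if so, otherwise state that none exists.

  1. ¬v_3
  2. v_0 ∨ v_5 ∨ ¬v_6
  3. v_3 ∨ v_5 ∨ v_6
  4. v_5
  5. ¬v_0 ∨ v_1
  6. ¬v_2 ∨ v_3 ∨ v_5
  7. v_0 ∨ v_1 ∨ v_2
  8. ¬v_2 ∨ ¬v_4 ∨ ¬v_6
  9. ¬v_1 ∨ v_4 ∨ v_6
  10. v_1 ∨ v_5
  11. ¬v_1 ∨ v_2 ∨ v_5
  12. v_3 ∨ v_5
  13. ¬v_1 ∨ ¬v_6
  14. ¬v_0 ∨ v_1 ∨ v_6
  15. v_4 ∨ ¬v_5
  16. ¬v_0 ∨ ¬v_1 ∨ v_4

Unit clause (¬v_3) forces v_3 = False.
Unit clause (v_5) forces v_5 = True.
In (v_4 ∨ ¬v_5) only v_4 is left, so v_4 = True.
Set v_0 = True.
  then (¬v_0 ∨ v_1) forces v_1 = True.
  then (¬v_1 ∨ ¬v_6) forces v_6 = False.
Set v_2 = False.
All clauses satisfied.

v_0=T; v_1=T; v_2=F; v_3=F; v_4=T; v_5=T; v_6=F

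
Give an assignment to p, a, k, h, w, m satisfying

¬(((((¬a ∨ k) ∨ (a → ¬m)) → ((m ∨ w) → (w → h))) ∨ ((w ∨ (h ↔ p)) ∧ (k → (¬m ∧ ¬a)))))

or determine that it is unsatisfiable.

p=T, a=T, k=T, h=F, w=T, m=T

  ¬(((((¬a ∨ k) ∨ (a → ¬m)) → ((m ∨ w) → (w → h))) ∨ ((w ∨ (h ↔ p)) ∧ (k → (¬m ∧ ¬a))))) = True
    (((¬a ∨ k) ∨ (a → ¬m)) → ((m ∨ w) → (w → h))) ∨ ((w ∨ (h ↔ p)) ∧ (k → (¬m ∧ ¬a))) = False
      ((¬a ∨ k) ∨ (a → ¬m)) → ((m ∨ w) → (w → h)) = False
        (¬a ∨ k) ∨ (a → ¬m) = True
          ¬a ∨ k = True
            ¬a = False
          a → ¬m = False
            ¬m = False
        (m ∨ w) → (w → h) = False
          m ∨ w = True
          w → h = False
      (w ∨ (h ↔ p)) ∧ (k → (¬m ∧ ¬a)) = False
        w ∨ (h ↔ p) = True
          h ↔ p = False
        k → (¬m ∧ ¬a) = False
          ¬m ∧ ¬a = False
            ¬m = False
            ¬a = False
The formula evaluates to True.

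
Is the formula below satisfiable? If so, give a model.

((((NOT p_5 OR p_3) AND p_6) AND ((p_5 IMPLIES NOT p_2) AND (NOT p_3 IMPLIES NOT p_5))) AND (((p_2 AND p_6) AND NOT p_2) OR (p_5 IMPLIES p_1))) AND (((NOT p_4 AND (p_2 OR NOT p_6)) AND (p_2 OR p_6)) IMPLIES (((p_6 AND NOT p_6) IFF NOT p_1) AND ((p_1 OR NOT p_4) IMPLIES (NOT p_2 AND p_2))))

p_1 = True, p_2 = True, p_3 = False, p_4 = True, p_5 = False, p_6 = True

  (((NOT p_5 OR p_3) AND p_6) AND ((p_5 IMPLIES NOT p_2) AND (NOT p_3 IMPLIES NOT p_5))) AND (((p_2 AND p_6) AND NOT p_2) OR (p_5 IMPLIES p_1)) = True
    ((NOT p_5 OR p_3) AND p_6) AND ((p_5 IMPLIES NOT p_2) AND (NOT p_3 IMPLIES NOT p_5)) = True
      (NOT p_5 OR p_3) AND p_6 = True
        NOT p_5 OR p_3 = True
          NOT p_5 = True
      (p_5 IMPLIES NOT p_2) AND (NOT p_3 IMPLIES NOT p_5) = True
        p_5 IMPLIES NOT p_2 = True
          NOT p_2 = False
        NOT p_3 IMPLIES NOT p_5 = True
          NOT p_3 = True
          NOT p_5 = True
    ((p_2 AND p_6) AND NOT p_2) OR (p_5 IMPLIES p_1) = True
      (p_2 AND p_6) AND NOT p_2 = False
        p_2 AND p_6 = True
        NOT p_2 = False
      p_5 IMPLIES p_1 = True
  ((NOT p_4 AND (p_2 OR NOT p_6)) AND (p_2 OR p_6)) IMPLIES (((p_6 AND NOT p_6) IFF NOT p_1) AND ((p_1 OR NOT p_4) IMPLIES (NOT p_2 AND p_2))) = True
    (NOT p_4 AND (p_2 OR NOT p_6)) AND (p_2 OR p_6) = False
      NOT p_4 AND (p_2 OR NOT p_6) = False
        NOT p_4 = False
        p_2 OR NOT p_6 = True
          NOT p_6 = False
      p_2 OR p_6 = True
    ((p_6 AND NOT p_6) IFF NOT p_1) AND ((p_1 OR NOT p_4) IMPLIES (NOT p_2 AND p_2)) = False
      (p_6 AND NOT p_6) IFF NOT p_1 = True
        p_6 AND NOT p_6 = False
          NOT p_6 = False
        NOT p_1 = False
      (p_1 OR NOT p_4) IMPLIES (NOT p_2 AND p_2) = False
        p_1 OR NOT p_4 = True
          NOT p_4 = False
        NOT p_2 AND p_2 = False
          NOT p_2 = False
Both conjuncts True, so the formula holds.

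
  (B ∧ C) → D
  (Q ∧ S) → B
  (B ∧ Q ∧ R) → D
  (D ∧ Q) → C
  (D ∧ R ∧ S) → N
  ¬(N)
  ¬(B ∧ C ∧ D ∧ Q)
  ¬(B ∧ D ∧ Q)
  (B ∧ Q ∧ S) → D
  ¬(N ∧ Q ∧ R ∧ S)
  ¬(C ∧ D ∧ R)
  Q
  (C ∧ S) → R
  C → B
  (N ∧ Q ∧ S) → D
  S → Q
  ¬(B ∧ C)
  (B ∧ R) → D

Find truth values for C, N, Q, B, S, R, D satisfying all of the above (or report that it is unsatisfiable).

C: False, N: False, Q: True, B: False, S: False, R: True, D: False

Unit clause (Q) forces Q = True.
Unit clause (¬N) forces N = False.
Try C = True:
  (B ∨ ¬C) forces B = True.
  clause (¬B ∨ ¬C) is falsified — backtrack.
So C = False.
  then (C ∨ ¬D ∨ ¬Q) forces D = False.
Set B = False.
  then (B ∨ ¬Q ∨ ¬S) forces S = False.
Set R = True.
All clauses satisfied.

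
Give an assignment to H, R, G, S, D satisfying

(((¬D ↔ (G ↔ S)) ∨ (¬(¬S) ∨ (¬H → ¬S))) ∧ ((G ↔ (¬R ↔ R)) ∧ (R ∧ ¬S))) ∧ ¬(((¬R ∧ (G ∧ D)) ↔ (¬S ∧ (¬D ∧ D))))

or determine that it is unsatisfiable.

Case S = True: the conjunct ¬S is False.
Case S = False: the formula simplifies to ((G ↔ (¬R ↔ R)) ∧ R) ∧ ¬(((¬R ∧ (G ∧ D)) ↔ (¬D ∧ D))).
  R = True: simplifies to ¬G ∧ ¬(¬((¬D ∧ D))).
    D = True: the conjunct ¬(¬((¬D ∧ D))) becomes ¬(¬False) = False.
    D = False: the conjunct ¬(¬((¬D ∧ D))) becomes ¬(¬False) = False.
  R = False: the conjunct R is False.
Both cases fail — unsatisfiable.

UNSATISFIABLE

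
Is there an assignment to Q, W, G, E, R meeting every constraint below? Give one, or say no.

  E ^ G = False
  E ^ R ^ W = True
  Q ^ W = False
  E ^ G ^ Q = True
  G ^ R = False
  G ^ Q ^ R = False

No satisfying assignment exists.

Adding constraints 1, 2, 3, 6 mod 2: every variable appears an even number of times on the left, so the left side is 0.
But the right sides sum to 1 (mod 2). 0 ≠ 1 — the system is inconsistent.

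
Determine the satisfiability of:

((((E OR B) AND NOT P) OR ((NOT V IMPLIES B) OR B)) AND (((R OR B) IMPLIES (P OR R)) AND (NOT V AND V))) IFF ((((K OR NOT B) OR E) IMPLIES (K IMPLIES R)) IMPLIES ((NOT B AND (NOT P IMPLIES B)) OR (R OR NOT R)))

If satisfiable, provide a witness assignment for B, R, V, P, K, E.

Case R = True: the formula simplifies to (((E OR B) AND NOT P) OR ((NOT V IMPLIES B) OR B)) AND (NOT V AND V).
  V = True: the conjunct NOT V is False.
  V = False: the conjunct V is False.
Case R = False: the formula simplifies to (((E OR B) AND NOT P) OR ((NOT V IMPLIES B) OR B)) AND ((B IMPLIES P) AND (NOT V AND V)).
  V = True: the conjunct NOT V is False.
  V = False: the conjunct V is False.
Both cases fail — unsatisfiable.

No satisfying assignment exists.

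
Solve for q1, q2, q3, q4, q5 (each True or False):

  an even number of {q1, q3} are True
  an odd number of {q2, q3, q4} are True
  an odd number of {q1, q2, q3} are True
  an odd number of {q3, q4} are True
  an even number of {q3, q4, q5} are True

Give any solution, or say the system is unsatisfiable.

Adding constraints 1, 2, 3, 4 mod 2: every variable appears an even number of times on the left, so the left side is 0.
But the right sides sum to 1 (mod 2). 0 ≠ 1 — the system is inconsistent.

Unsatisfiable — no assignment works.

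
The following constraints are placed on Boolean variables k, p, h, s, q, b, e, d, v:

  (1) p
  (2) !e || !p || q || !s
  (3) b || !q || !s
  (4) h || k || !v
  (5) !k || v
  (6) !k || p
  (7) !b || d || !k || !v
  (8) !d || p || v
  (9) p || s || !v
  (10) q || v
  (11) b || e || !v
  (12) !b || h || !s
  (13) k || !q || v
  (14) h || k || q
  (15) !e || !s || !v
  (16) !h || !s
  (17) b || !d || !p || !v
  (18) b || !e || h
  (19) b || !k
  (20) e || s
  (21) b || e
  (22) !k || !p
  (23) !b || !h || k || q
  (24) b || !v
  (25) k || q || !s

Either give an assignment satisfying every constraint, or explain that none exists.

Unit clause (p) forces p = True.
In (!k || !p) only !k is left, so k = False.
Try h = False:
  (h || k || !v) forces v = False.
  (q || v) forces q = True.
  clause (k || !q || v) is falsified — backtrack.
So h = True.
  then (!h || !s) forces s = False.
  then (e || s) forces e = True.
Set q = True.
  then (k || !q || v) forces v = True.
  then (b || !v) forces b = True.
Set d = True.
All clauses satisfied.

k = False; p = True; h = True; s = False; q = True; b = True; e = True; d = True; v = True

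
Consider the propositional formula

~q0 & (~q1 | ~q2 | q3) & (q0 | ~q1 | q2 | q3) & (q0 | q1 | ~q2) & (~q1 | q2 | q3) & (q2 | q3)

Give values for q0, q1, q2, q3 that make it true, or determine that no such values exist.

q0=F, q1=T, q2=F, q3=T

Unit clause (~q0) forces q0 = False.
Set q1 = True.
Set q2 = False.
  then (q0 | ~q1 | q2 | q3) forces q3 = True.
Check each clause:
  (~q0): ~q0 holds.
  (~q1 | ~q2 | q3): ~q2 holds.
  (q0 | ~q1 | q2 | q3): q3 holds.
  (q0 | q1 | ~q2): q1 holds.
  (~q1 | q2 | q3): q3 holds.
  (q2 | q3): q3 holds.
All clauses satisfied.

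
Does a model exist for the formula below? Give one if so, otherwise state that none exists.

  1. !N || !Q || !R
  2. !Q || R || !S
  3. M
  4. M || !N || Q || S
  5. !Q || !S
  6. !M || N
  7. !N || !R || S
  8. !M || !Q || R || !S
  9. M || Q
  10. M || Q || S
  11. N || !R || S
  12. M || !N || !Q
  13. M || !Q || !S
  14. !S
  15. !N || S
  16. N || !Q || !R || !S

No satisfying assignment exists.

Case M = True:
  (!M || N) forces N = True.
  (!S) forces S = False.
  Clause (!N || S) is falsified — contradiction.
Case M = False:
  Clause (M) is falsified — contradiction.
Both cases fail, so the formula is unsatisfiable.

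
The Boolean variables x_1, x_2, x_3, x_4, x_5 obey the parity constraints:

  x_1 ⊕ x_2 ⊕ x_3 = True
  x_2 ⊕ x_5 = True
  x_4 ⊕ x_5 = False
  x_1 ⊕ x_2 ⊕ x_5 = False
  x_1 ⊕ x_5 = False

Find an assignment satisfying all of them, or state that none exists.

x_1: True, x_2: False, x_3: False, x_4: True, x_5: True

x_1 ⊕ x_2 ⊕ x_3 = T ⊕ F ⊕ F = True ✓
x_2 ⊕ x_5 = F ⊕ T = True ✓
x_4 ⊕ x_5 = T ⊕ T = False ✓
x_1 ⊕ x_2 ⊕ x_5 = T ⊕ F ⊕ T = False ✓
x_1 ⊕ x_5 = T ⊕ T = False ✓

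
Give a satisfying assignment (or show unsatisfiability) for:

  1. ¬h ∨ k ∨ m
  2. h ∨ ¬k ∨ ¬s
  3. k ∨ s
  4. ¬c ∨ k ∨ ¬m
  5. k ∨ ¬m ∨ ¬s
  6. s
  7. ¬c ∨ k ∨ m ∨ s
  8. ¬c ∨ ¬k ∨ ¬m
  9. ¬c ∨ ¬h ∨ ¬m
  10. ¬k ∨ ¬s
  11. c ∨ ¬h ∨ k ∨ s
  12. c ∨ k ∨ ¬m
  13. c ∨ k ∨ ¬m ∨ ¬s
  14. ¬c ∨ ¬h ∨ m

m = False, s = True, c = False, h = False, k = False

Unit clause (s) forces s = True.
In (¬k ∨ ¬s) only ¬k is left, so k = False.
In (k ∨ ¬m ∨ ¬s) only ¬m is left, so m = False.
In (¬h ∨ k ∨ m) only ¬h is left, so h = False.
Set c = False.
All clauses satisfied.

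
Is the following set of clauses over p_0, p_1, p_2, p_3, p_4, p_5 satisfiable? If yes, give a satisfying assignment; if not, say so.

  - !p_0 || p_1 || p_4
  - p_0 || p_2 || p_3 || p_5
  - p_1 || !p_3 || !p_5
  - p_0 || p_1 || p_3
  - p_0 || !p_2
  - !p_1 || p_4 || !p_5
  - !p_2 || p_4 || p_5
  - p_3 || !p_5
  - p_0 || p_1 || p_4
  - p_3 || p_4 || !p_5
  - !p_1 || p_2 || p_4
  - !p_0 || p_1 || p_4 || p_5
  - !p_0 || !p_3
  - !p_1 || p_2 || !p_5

p_0 = True, p_1 = True, p_2 = False, p_3 = False, p_4 = True, p_5 = False

Set p_0 = True.
  then (!p_0 || !p_3) forces p_3 = False.
  then (p_3 || !p_5) forces p_5 = False.
Set p_1 = True.
Set p_2 = False.
  then (!p_1 || p_2 || p_4) forces p_4 = True.
All clauses satisfied.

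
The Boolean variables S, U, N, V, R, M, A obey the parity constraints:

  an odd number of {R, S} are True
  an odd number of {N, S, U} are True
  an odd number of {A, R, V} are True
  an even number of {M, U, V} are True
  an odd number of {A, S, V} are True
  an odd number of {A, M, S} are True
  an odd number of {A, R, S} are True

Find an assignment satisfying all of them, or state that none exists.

No satisfying assignment exists.

Adding constraints 1, 3, 5 mod 2: every variable appears an even number of times on the left, so the left side is 0.
But the right sides sum to 1 (mod 2). 0 ≠ 1 — the system is inconsistent.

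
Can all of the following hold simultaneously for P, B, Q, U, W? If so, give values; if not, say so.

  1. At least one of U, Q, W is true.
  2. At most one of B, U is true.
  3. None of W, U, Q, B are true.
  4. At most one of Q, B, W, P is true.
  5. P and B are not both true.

No satisfying assignment exists.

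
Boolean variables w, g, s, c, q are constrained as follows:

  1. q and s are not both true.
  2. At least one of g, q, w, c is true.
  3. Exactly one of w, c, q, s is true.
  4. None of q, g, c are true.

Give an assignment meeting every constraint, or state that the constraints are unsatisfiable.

w = True; g = False; s = False; c = False; q = False

  (1) q=F, s=F — not both ✓
  (2) {g, q, w, c}: 1 true — at least one ✓
  (3) {w, c, q, s}: 1 true — exactly one ✓
  (4) {q, g, c}: 0 true — none ✓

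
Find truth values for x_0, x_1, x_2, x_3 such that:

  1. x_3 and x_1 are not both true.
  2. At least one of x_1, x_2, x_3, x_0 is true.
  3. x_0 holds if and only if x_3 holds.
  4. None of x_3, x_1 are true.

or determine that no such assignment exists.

x_0: False, x_1: False, x_2: True, x_3: False

  (1) x_3=F, x_1=F — not both ✓
  (2) {x_1, x_2, x_3, x_0}: 1 true — at least one ✓
  (3) x_0=F, x_3=F — same ✓
  (4) {x_3, x_1}: 0 true — none ✓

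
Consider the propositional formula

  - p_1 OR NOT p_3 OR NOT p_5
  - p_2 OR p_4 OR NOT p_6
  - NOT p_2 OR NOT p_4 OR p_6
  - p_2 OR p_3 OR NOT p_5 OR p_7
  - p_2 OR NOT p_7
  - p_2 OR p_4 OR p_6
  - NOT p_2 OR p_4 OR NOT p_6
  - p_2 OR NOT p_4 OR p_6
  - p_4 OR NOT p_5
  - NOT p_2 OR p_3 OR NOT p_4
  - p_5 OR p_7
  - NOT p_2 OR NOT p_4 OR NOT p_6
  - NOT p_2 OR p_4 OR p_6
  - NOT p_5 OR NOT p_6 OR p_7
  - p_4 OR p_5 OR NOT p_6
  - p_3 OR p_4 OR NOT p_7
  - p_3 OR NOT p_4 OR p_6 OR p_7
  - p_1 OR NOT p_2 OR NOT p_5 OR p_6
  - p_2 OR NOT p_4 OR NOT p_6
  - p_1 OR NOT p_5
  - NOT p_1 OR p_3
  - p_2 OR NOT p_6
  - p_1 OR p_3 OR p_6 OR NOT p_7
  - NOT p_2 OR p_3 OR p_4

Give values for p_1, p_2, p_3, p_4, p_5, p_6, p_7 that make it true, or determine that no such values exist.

Case p_6 = True:
  (p_2 OR NOT p_6) forces p_2 = True.
  (NOT p_2 OR p_4 OR NOT p_6) forces p_4 = True.
  Clause (NOT p_2 OR NOT p_4 OR NOT p_6) is falsified — contradiction.
Case p_6 = False:
  If p_2 = True:
    (NOT p_2 OR NOT p_4 OR p_6) forces p_4 = False.
    clause (NOT p_2 OR p_4 OR p_6) is falsified.
  If p_2 = False:
    (p_2 OR NOT p_7) forces p_7 = False.
    (p_2 OR p_4 OR p_6) forces p_4 = True.
    clause (p_2 OR NOT p_4 OR p_6) is falsified.
  Every sub-case reaches a contradiction.
Both cases fail, so the formula is unsatisfiable.

Unsatisfiable — no assignment works.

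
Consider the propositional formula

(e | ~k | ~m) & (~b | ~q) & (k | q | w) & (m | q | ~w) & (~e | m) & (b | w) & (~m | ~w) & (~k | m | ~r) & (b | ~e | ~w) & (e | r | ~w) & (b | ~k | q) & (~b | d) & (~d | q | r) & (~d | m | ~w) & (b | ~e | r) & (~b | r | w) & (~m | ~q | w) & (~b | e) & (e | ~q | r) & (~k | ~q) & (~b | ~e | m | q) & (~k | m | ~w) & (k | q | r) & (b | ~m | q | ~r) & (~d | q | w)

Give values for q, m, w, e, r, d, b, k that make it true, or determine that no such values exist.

Set q = True.
  then (~b | ~q) forces b = False.
  then (b | w) forces w = True.
  then (~m | ~w) forces m = False.
  then (b | ~e | ~w) forces e = False.
  then (e | r | ~w) forces r = True.
  then (~d | m | ~w) forces d = False.
  then (~k | ~q) forces k = False.
All clauses satisfied.

q = True, m = False, w = True, e = False, r = True, d = False, b = False, k = False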